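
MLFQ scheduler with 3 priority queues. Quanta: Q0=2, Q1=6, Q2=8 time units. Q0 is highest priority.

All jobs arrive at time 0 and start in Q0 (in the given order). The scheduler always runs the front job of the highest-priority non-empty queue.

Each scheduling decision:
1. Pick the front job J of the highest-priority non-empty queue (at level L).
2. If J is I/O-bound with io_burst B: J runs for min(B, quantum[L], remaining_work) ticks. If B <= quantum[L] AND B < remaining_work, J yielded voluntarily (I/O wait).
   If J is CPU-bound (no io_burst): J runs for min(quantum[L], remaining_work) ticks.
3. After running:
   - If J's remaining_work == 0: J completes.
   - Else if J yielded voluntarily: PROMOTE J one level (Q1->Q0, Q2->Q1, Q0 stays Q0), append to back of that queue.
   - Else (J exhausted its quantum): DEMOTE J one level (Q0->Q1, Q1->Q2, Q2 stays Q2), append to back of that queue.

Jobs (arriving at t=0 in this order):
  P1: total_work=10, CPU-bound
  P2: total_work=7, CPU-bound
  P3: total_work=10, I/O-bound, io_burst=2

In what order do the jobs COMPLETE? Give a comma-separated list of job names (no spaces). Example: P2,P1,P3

Answer: P3,P2,P1

Derivation:
t=0-2: P1@Q0 runs 2, rem=8, quantum used, demote→Q1. Q0=[P2,P3] Q1=[P1] Q2=[]
t=2-4: P2@Q0 runs 2, rem=5, quantum used, demote→Q1. Q0=[P3] Q1=[P1,P2] Q2=[]
t=4-6: P3@Q0 runs 2, rem=8, I/O yield, promote→Q0. Q0=[P3] Q1=[P1,P2] Q2=[]
t=6-8: P3@Q0 runs 2, rem=6, I/O yield, promote→Q0. Q0=[P3] Q1=[P1,P2] Q2=[]
t=8-10: P3@Q0 runs 2, rem=4, I/O yield, promote→Q0. Q0=[P3] Q1=[P1,P2] Q2=[]
t=10-12: P3@Q0 runs 2, rem=2, I/O yield, promote→Q0. Q0=[P3] Q1=[P1,P2] Q2=[]
t=12-14: P3@Q0 runs 2, rem=0, completes. Q0=[] Q1=[P1,P2] Q2=[]
t=14-20: P1@Q1 runs 6, rem=2, quantum used, demote→Q2. Q0=[] Q1=[P2] Q2=[P1]
t=20-25: P2@Q1 runs 5, rem=0, completes. Q0=[] Q1=[] Q2=[P1]
t=25-27: P1@Q2 runs 2, rem=0, completes. Q0=[] Q1=[] Q2=[]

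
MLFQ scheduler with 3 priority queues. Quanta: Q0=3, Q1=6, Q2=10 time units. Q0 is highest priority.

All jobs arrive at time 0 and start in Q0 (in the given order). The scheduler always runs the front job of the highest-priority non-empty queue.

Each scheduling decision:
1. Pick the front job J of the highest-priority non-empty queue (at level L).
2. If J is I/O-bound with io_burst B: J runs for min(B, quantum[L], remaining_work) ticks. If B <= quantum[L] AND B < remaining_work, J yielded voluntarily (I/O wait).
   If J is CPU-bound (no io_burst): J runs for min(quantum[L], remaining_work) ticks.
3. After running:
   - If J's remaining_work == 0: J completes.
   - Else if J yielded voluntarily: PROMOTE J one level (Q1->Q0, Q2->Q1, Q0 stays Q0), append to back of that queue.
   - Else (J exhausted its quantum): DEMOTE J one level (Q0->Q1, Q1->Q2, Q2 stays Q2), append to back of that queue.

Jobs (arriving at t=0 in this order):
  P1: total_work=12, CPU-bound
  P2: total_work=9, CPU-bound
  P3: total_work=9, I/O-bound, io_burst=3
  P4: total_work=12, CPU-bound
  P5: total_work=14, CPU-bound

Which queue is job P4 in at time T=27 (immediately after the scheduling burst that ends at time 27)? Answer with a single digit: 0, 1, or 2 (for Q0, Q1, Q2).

Answer: 1

Derivation:
t=0-3: P1@Q0 runs 3, rem=9, quantum used, demote→Q1. Q0=[P2,P3,P4,P5] Q1=[P1] Q2=[]
t=3-6: P2@Q0 runs 3, rem=6, quantum used, demote→Q1. Q0=[P3,P4,P5] Q1=[P1,P2] Q2=[]
t=6-9: P3@Q0 runs 3, rem=6, I/O yield, promote→Q0. Q0=[P4,P5,P3] Q1=[P1,P2] Q2=[]
t=9-12: P4@Q0 runs 3, rem=9, quantum used, demote→Q1. Q0=[P5,P3] Q1=[P1,P2,P4] Q2=[]
t=12-15: P5@Q0 runs 3, rem=11, quantum used, demote→Q1. Q0=[P3] Q1=[P1,P2,P4,P5] Q2=[]
t=15-18: P3@Q0 runs 3, rem=3, I/O yield, promote→Q0. Q0=[P3] Q1=[P1,P2,P4,P5] Q2=[]
t=18-21: P3@Q0 runs 3, rem=0, completes. Q0=[] Q1=[P1,P2,P4,P5] Q2=[]
t=21-27: P1@Q1 runs 6, rem=3, quantum used, demote→Q2. Q0=[] Q1=[P2,P4,P5] Q2=[P1]
t=27-33: P2@Q1 runs 6, rem=0, completes. Q0=[] Q1=[P4,P5] Q2=[P1]
t=33-39: P4@Q1 runs 6, rem=3, quantum used, demote→Q2. Q0=[] Q1=[P5] Q2=[P1,P4]
t=39-45: P5@Q1 runs 6, rem=5, quantum used, demote→Q2. Q0=[] Q1=[] Q2=[P1,P4,P5]
t=45-48: P1@Q2 runs 3, rem=0, completes. Q0=[] Q1=[] Q2=[P4,P5]
t=48-51: P4@Q2 runs 3, rem=0, completes. Q0=[] Q1=[] Q2=[P5]
t=51-56: P5@Q2 runs 5, rem=0, completes. Q0=[] Q1=[] Q2=[]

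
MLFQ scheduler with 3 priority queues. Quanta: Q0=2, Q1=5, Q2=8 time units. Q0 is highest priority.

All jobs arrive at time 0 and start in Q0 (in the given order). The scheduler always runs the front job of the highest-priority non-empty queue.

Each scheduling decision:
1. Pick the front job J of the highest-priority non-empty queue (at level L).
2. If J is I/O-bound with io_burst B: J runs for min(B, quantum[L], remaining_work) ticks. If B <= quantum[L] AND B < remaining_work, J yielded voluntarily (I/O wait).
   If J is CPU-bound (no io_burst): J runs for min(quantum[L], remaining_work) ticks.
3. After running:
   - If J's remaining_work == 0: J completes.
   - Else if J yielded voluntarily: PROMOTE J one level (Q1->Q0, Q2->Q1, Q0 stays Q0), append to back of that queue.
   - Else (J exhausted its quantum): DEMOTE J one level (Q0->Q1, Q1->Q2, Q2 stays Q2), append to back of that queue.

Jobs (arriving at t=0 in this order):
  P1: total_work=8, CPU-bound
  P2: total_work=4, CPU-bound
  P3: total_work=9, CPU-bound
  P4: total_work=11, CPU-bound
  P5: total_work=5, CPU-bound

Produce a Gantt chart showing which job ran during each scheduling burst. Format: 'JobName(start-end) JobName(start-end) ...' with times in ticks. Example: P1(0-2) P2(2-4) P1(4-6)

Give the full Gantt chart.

t=0-2: P1@Q0 runs 2, rem=6, quantum used, demote→Q1. Q0=[P2,P3,P4,P5] Q1=[P1] Q2=[]
t=2-4: P2@Q0 runs 2, rem=2, quantum used, demote→Q1. Q0=[P3,P4,P5] Q1=[P1,P2] Q2=[]
t=4-6: P3@Q0 runs 2, rem=7, quantum used, demote→Q1. Q0=[P4,P5] Q1=[P1,P2,P3] Q2=[]
t=6-8: P4@Q0 runs 2, rem=9, quantum used, demote→Q1. Q0=[P5] Q1=[P1,P2,P3,P4] Q2=[]
t=8-10: P5@Q0 runs 2, rem=3, quantum used, demote→Q1. Q0=[] Q1=[P1,P2,P3,P4,P5] Q2=[]
t=10-15: P1@Q1 runs 5, rem=1, quantum used, demote→Q2. Q0=[] Q1=[P2,P3,P4,P5] Q2=[P1]
t=15-17: P2@Q1 runs 2, rem=0, completes. Q0=[] Q1=[P3,P4,P5] Q2=[P1]
t=17-22: P3@Q1 runs 5, rem=2, quantum used, demote→Q2. Q0=[] Q1=[P4,P5] Q2=[P1,P3]
t=22-27: P4@Q1 runs 5, rem=4, quantum used, demote→Q2. Q0=[] Q1=[P5] Q2=[P1,P3,P4]
t=27-30: P5@Q1 runs 3, rem=0, completes. Q0=[] Q1=[] Q2=[P1,P3,P4]
t=30-31: P1@Q2 runs 1, rem=0, completes. Q0=[] Q1=[] Q2=[P3,P4]
t=31-33: P3@Q2 runs 2, rem=0, completes. Q0=[] Q1=[] Q2=[P4]
t=33-37: P4@Q2 runs 4, rem=0, completes. Q0=[] Q1=[] Q2=[]

Answer: P1(0-2) P2(2-4) P3(4-6) P4(6-8) P5(8-10) P1(10-15) P2(15-17) P3(17-22) P4(22-27) P5(27-30) P1(30-31) P3(31-33) P4(33-37)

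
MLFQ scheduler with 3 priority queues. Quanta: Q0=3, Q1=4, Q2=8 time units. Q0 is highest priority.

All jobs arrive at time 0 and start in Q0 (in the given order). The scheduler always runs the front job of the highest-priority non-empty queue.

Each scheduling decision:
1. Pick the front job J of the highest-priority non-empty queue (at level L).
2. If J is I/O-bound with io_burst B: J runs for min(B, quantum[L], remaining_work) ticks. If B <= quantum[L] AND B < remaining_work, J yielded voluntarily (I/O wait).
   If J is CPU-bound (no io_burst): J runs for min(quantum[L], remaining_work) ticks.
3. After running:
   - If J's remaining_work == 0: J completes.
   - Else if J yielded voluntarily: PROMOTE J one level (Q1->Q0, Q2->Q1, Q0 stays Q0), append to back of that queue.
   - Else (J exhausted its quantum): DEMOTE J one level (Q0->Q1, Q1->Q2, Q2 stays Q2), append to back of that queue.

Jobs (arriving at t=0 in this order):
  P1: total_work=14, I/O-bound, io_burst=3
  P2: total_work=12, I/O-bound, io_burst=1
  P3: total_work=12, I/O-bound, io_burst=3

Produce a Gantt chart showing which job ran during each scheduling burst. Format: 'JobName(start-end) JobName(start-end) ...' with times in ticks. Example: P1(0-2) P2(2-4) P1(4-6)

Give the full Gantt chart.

t=0-3: P1@Q0 runs 3, rem=11, I/O yield, promote→Q0. Q0=[P2,P3,P1] Q1=[] Q2=[]
t=3-4: P2@Q0 runs 1, rem=11, I/O yield, promote→Q0. Q0=[P3,P1,P2] Q1=[] Q2=[]
t=4-7: P3@Q0 runs 3, rem=9, I/O yield, promote→Q0. Q0=[P1,P2,P3] Q1=[] Q2=[]
t=7-10: P1@Q0 runs 3, rem=8, I/O yield, promote→Q0. Q0=[P2,P3,P1] Q1=[] Q2=[]
t=10-11: P2@Q0 runs 1, rem=10, I/O yield, promote→Q0. Q0=[P3,P1,P2] Q1=[] Q2=[]
t=11-14: P3@Q0 runs 3, rem=6, I/O yield, promote→Q0. Q0=[P1,P2,P3] Q1=[] Q2=[]
t=14-17: P1@Q0 runs 3, rem=5, I/O yield, promote→Q0. Q0=[P2,P3,P1] Q1=[] Q2=[]
t=17-18: P2@Q0 runs 1, rem=9, I/O yield, promote→Q0. Q0=[P3,P1,P2] Q1=[] Q2=[]
t=18-21: P3@Q0 runs 3, rem=3, I/O yield, promote→Q0. Q0=[P1,P2,P3] Q1=[] Q2=[]
t=21-24: P1@Q0 runs 3, rem=2, I/O yield, promote→Q0. Q0=[P2,P3,P1] Q1=[] Q2=[]
t=24-25: P2@Q0 runs 1, rem=8, I/O yield, promote→Q0. Q0=[P3,P1,P2] Q1=[] Q2=[]
t=25-28: P3@Q0 runs 3, rem=0, completes. Q0=[P1,P2] Q1=[] Q2=[]
t=28-30: P1@Q0 runs 2, rem=0, completes. Q0=[P2] Q1=[] Q2=[]
t=30-31: P2@Q0 runs 1, rem=7, I/O yield, promote→Q0. Q0=[P2] Q1=[] Q2=[]
t=31-32: P2@Q0 runs 1, rem=6, I/O yield, promote→Q0. Q0=[P2] Q1=[] Q2=[]
t=32-33: P2@Q0 runs 1, rem=5, I/O yield, promote→Q0. Q0=[P2] Q1=[] Q2=[]
t=33-34: P2@Q0 runs 1, rem=4, I/O yield, promote→Q0. Q0=[P2] Q1=[] Q2=[]
t=34-35: P2@Q0 runs 1, rem=3, I/O yield, promote→Q0. Q0=[P2] Q1=[] Q2=[]
t=35-36: P2@Q0 runs 1, rem=2, I/O yield, promote→Q0. Q0=[P2] Q1=[] Q2=[]
t=36-37: P2@Q0 runs 1, rem=1, I/O yield, promote→Q0. Q0=[P2] Q1=[] Q2=[]
t=37-38: P2@Q0 runs 1, rem=0, completes. Q0=[] Q1=[] Q2=[]

Answer: P1(0-3) P2(3-4) P3(4-7) P1(7-10) P2(10-11) P3(11-14) P1(14-17) P2(17-18) P3(18-21) P1(21-24) P2(24-25) P3(25-28) P1(28-30) P2(30-31) P2(31-32) P2(32-33) P2(33-34) P2(34-35) P2(35-36) P2(36-37) P2(37-38)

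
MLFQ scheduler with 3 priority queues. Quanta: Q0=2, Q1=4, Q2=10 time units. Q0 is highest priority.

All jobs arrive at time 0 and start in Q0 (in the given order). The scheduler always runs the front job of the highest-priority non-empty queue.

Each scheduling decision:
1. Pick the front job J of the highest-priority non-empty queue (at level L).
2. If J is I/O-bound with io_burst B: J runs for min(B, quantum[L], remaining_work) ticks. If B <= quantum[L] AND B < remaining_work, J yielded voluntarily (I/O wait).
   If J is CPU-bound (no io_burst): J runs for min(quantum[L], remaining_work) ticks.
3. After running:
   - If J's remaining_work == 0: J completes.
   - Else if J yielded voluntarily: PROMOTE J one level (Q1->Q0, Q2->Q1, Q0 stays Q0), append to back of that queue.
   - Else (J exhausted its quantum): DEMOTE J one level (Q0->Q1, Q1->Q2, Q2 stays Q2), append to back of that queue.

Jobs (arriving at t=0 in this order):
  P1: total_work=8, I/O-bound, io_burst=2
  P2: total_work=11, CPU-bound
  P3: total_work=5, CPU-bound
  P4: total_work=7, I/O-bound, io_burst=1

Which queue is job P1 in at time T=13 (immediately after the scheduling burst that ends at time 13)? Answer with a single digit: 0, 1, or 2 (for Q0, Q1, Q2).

t=0-2: P1@Q0 runs 2, rem=6, I/O yield, promote→Q0. Q0=[P2,P3,P4,P1] Q1=[] Q2=[]
t=2-4: P2@Q0 runs 2, rem=9, quantum used, demote→Q1. Q0=[P3,P4,P1] Q1=[P2] Q2=[]
t=4-6: P3@Q0 runs 2, rem=3, quantum used, demote→Q1. Q0=[P4,P1] Q1=[P2,P3] Q2=[]
t=6-7: P4@Q0 runs 1, rem=6, I/O yield, promote→Q0. Q0=[P1,P4] Q1=[P2,P3] Q2=[]
t=7-9: P1@Q0 runs 2, rem=4, I/O yield, promote→Q0. Q0=[P4,P1] Q1=[P2,P3] Q2=[]
t=9-10: P4@Q0 runs 1, rem=5, I/O yield, promote→Q0. Q0=[P1,P4] Q1=[P2,P3] Q2=[]
t=10-12: P1@Q0 runs 2, rem=2, I/O yield, promote→Q0. Q0=[P4,P1] Q1=[P2,P3] Q2=[]
t=12-13: P4@Q0 runs 1, rem=4, I/O yield, promote→Q0. Q0=[P1,P4] Q1=[P2,P3] Q2=[]
t=13-15: P1@Q0 runs 2, rem=0, completes. Q0=[P4] Q1=[P2,P3] Q2=[]
t=15-16: P4@Q0 runs 1, rem=3, I/O yield, promote→Q0. Q0=[P4] Q1=[P2,P3] Q2=[]
t=16-17: P4@Q0 runs 1, rem=2, I/O yield, promote→Q0. Q0=[P4] Q1=[P2,P3] Q2=[]
t=17-18: P4@Q0 runs 1, rem=1, I/O yield, promote→Q0. Q0=[P4] Q1=[P2,P3] Q2=[]
t=18-19: P4@Q0 runs 1, rem=0, completes. Q0=[] Q1=[P2,P3] Q2=[]
t=19-23: P2@Q1 runs 4, rem=5, quantum used, demote→Q2. Q0=[] Q1=[P3] Q2=[P2]
t=23-26: P3@Q1 runs 3, rem=0, completes. Q0=[] Q1=[] Q2=[P2]
t=26-31: P2@Q2 runs 5, rem=0, completes. Q0=[] Q1=[] Q2=[]

Answer: 0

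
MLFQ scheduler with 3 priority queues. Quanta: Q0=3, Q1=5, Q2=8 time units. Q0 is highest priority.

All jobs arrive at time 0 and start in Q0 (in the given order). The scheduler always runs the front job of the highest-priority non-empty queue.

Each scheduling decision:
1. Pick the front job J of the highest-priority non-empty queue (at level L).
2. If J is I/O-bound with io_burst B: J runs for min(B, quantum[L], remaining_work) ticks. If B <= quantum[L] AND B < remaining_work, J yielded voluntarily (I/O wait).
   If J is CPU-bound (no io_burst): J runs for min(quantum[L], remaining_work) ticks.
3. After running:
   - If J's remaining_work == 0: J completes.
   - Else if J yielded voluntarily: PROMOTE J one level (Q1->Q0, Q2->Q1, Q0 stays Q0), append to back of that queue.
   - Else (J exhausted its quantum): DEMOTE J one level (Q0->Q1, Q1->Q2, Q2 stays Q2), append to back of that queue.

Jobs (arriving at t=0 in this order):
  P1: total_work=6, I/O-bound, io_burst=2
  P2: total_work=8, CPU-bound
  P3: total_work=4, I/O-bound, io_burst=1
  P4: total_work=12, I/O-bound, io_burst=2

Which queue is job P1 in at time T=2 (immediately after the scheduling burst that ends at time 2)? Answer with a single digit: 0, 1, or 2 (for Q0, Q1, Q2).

Answer: 0

Derivation:
t=0-2: P1@Q0 runs 2, rem=4, I/O yield, promote→Q0. Q0=[P2,P3,P4,P1] Q1=[] Q2=[]
t=2-5: P2@Q0 runs 3, rem=5, quantum used, demote→Q1. Q0=[P3,P4,P1] Q1=[P2] Q2=[]
t=5-6: P3@Q0 runs 1, rem=3, I/O yield, promote→Q0. Q0=[P4,P1,P3] Q1=[P2] Q2=[]
t=6-8: P4@Q0 runs 2, rem=10, I/O yield, promote→Q0. Q0=[P1,P3,P4] Q1=[P2] Q2=[]
t=8-10: P1@Q0 runs 2, rem=2, I/O yield, promote→Q0. Q0=[P3,P4,P1] Q1=[P2] Q2=[]
t=10-11: P3@Q0 runs 1, rem=2, I/O yield, promote→Q0. Q0=[P4,P1,P3] Q1=[P2] Q2=[]
t=11-13: P4@Q0 runs 2, rem=8, I/O yield, promote→Q0. Q0=[P1,P3,P4] Q1=[P2] Q2=[]
t=13-15: P1@Q0 runs 2, rem=0, completes. Q0=[P3,P4] Q1=[P2] Q2=[]
t=15-16: P3@Q0 runs 1, rem=1, I/O yield, promote→Q0. Q0=[P4,P3] Q1=[P2] Q2=[]
t=16-18: P4@Q0 runs 2, rem=6, I/O yield, promote→Q0. Q0=[P3,P4] Q1=[P2] Q2=[]
t=18-19: P3@Q0 runs 1, rem=0, completes. Q0=[P4] Q1=[P2] Q2=[]
t=19-21: P4@Q0 runs 2, rem=4, I/O yield, promote→Q0. Q0=[P4] Q1=[P2] Q2=[]
t=21-23: P4@Q0 runs 2, rem=2, I/O yield, promote→Q0. Q0=[P4] Q1=[P2] Q2=[]
t=23-25: P4@Q0 runs 2, rem=0, completes. Q0=[] Q1=[P2] Q2=[]
t=25-30: P2@Q1 runs 5, rem=0, completes. Q0=[] Q1=[] Q2=[]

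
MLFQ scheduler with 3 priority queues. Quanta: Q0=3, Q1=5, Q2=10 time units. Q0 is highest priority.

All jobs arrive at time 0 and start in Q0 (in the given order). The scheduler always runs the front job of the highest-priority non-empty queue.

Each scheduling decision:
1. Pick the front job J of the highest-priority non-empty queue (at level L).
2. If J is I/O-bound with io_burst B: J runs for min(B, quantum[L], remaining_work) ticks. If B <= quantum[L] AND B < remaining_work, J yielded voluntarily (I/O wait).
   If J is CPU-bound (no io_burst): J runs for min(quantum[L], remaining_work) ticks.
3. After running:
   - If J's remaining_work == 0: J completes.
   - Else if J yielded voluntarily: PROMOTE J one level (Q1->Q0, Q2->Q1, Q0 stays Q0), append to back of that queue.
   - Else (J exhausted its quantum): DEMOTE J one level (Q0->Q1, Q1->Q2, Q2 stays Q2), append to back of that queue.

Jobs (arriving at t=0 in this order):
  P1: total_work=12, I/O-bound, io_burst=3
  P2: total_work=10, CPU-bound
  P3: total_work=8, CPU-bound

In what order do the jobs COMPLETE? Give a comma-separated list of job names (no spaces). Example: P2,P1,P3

t=0-3: P1@Q0 runs 3, rem=9, I/O yield, promote→Q0. Q0=[P2,P3,P1] Q1=[] Q2=[]
t=3-6: P2@Q0 runs 3, rem=7, quantum used, demote→Q1. Q0=[P3,P1] Q1=[P2] Q2=[]
t=6-9: P3@Q0 runs 3, rem=5, quantum used, demote→Q1. Q0=[P1] Q1=[P2,P3] Q2=[]
t=9-12: P1@Q0 runs 3, rem=6, I/O yield, promote→Q0. Q0=[P1] Q1=[P2,P3] Q2=[]
t=12-15: P1@Q0 runs 3, rem=3, I/O yield, promote→Q0. Q0=[P1] Q1=[P2,P3] Q2=[]
t=15-18: P1@Q0 runs 3, rem=0, completes. Q0=[] Q1=[P2,P3] Q2=[]
t=18-23: P2@Q1 runs 5, rem=2, quantum used, demote→Q2. Q0=[] Q1=[P3] Q2=[P2]
t=23-28: P3@Q1 runs 5, rem=0, completes. Q0=[] Q1=[] Q2=[P2]
t=28-30: P2@Q2 runs 2, rem=0, completes. Q0=[] Q1=[] Q2=[]

Answer: P1,P3,P2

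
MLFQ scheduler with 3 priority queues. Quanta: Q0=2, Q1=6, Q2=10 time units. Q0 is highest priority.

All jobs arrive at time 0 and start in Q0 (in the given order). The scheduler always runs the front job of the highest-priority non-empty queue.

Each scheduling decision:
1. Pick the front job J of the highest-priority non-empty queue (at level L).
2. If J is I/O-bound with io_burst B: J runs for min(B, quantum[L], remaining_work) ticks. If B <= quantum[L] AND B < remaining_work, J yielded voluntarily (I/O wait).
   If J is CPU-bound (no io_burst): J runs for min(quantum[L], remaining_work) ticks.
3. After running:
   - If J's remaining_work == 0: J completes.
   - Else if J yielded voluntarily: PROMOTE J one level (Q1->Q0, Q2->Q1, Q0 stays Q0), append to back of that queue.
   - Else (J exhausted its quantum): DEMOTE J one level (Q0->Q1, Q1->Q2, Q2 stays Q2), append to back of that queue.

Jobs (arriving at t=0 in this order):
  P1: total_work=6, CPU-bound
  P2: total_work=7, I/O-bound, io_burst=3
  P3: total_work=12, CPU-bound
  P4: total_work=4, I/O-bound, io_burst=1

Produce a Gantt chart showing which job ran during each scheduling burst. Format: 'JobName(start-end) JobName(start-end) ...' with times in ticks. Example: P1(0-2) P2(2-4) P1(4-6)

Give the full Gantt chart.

t=0-2: P1@Q0 runs 2, rem=4, quantum used, demote→Q1. Q0=[P2,P3,P4] Q1=[P1] Q2=[]
t=2-4: P2@Q0 runs 2, rem=5, quantum used, demote→Q1. Q0=[P3,P4] Q1=[P1,P2] Q2=[]
t=4-6: P3@Q0 runs 2, rem=10, quantum used, demote→Q1. Q0=[P4] Q1=[P1,P2,P3] Q2=[]
t=6-7: P4@Q0 runs 1, rem=3, I/O yield, promote→Q0. Q0=[P4] Q1=[P1,P2,P3] Q2=[]
t=7-8: P4@Q0 runs 1, rem=2, I/O yield, promote→Q0. Q0=[P4] Q1=[P1,P2,P3] Q2=[]
t=8-9: P4@Q0 runs 1, rem=1, I/O yield, promote→Q0. Q0=[P4] Q1=[P1,P2,P3] Q2=[]
t=9-10: P4@Q0 runs 1, rem=0, completes. Q0=[] Q1=[P1,P2,P3] Q2=[]
t=10-14: P1@Q1 runs 4, rem=0, completes. Q0=[] Q1=[P2,P3] Q2=[]
t=14-17: P2@Q1 runs 3, rem=2, I/O yield, promote→Q0. Q0=[P2] Q1=[P3] Q2=[]
t=17-19: P2@Q0 runs 2, rem=0, completes. Q0=[] Q1=[P3] Q2=[]
t=19-25: P3@Q1 runs 6, rem=4, quantum used, demote→Q2. Q0=[] Q1=[] Q2=[P3]
t=25-29: P3@Q2 runs 4, rem=0, completes. Q0=[] Q1=[] Q2=[]

Answer: P1(0-2) P2(2-4) P3(4-6) P4(6-7) P4(7-8) P4(8-9) P4(9-10) P1(10-14) P2(14-17) P2(17-19) P3(19-25) P3(25-29)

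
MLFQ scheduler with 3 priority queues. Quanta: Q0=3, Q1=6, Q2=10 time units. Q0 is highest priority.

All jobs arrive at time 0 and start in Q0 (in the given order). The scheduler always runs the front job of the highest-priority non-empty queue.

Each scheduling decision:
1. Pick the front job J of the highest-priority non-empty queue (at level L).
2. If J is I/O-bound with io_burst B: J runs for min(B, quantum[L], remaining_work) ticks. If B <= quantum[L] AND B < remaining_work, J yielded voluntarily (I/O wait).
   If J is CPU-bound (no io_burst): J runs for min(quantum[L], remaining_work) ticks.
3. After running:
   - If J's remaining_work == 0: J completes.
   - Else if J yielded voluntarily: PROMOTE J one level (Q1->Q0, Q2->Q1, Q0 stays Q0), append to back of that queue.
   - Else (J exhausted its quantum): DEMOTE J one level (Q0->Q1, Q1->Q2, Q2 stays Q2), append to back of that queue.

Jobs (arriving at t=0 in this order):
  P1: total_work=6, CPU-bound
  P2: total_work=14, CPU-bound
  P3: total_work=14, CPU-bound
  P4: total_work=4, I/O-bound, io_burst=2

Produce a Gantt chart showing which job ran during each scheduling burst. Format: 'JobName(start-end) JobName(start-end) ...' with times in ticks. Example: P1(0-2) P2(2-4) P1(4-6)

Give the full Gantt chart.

Answer: P1(0-3) P2(3-6) P3(6-9) P4(9-11) P4(11-13) P1(13-16) P2(16-22) P3(22-28) P2(28-33) P3(33-38)

Derivation:
t=0-3: P1@Q0 runs 3, rem=3, quantum used, demote→Q1. Q0=[P2,P3,P4] Q1=[P1] Q2=[]
t=3-6: P2@Q0 runs 3, rem=11, quantum used, demote→Q1. Q0=[P3,P4] Q1=[P1,P2] Q2=[]
t=6-9: P3@Q0 runs 3, rem=11, quantum used, demote→Q1. Q0=[P4] Q1=[P1,P2,P3] Q2=[]
t=9-11: P4@Q0 runs 2, rem=2, I/O yield, promote→Q0. Q0=[P4] Q1=[P1,P2,P3] Q2=[]
t=11-13: P4@Q0 runs 2, rem=0, completes. Q0=[] Q1=[P1,P2,P3] Q2=[]
t=13-16: P1@Q1 runs 3, rem=0, completes. Q0=[] Q1=[P2,P3] Q2=[]
t=16-22: P2@Q1 runs 6, rem=5, quantum used, demote→Q2. Q0=[] Q1=[P3] Q2=[P2]
t=22-28: P3@Q1 runs 6, rem=5, quantum used, demote→Q2. Q0=[] Q1=[] Q2=[P2,P3]
t=28-33: P2@Q2 runs 5, rem=0, completes. Q0=[] Q1=[] Q2=[P3]
t=33-38: P3@Q2 runs 5, rem=0, completes. Q0=[] Q1=[] Q2=[]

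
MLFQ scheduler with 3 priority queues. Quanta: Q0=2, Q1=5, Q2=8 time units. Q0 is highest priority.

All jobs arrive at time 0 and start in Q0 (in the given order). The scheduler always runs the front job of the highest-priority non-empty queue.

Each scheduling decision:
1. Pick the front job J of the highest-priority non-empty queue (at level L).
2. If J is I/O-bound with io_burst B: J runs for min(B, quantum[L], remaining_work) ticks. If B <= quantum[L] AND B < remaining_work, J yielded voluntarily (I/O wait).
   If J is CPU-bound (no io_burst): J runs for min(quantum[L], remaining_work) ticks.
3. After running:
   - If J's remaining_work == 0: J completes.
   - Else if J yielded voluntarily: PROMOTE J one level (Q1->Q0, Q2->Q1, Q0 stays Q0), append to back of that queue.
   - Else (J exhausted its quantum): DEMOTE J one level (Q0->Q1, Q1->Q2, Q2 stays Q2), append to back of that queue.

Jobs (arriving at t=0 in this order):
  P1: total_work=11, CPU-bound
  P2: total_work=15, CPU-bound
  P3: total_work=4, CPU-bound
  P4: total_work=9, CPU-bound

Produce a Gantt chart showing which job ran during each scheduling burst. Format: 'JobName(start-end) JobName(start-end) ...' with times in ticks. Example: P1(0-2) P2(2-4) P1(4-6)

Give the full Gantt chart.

t=0-2: P1@Q0 runs 2, rem=9, quantum used, demote→Q1. Q0=[P2,P3,P4] Q1=[P1] Q2=[]
t=2-4: P2@Q0 runs 2, rem=13, quantum used, demote→Q1. Q0=[P3,P4] Q1=[P1,P2] Q2=[]
t=4-6: P3@Q0 runs 2, rem=2, quantum used, demote→Q1. Q0=[P4] Q1=[P1,P2,P3] Q2=[]
t=6-8: P4@Q0 runs 2, rem=7, quantum used, demote→Q1. Q0=[] Q1=[P1,P2,P3,P4] Q2=[]
t=8-13: P1@Q1 runs 5, rem=4, quantum used, demote→Q2. Q0=[] Q1=[P2,P3,P4] Q2=[P1]
t=13-18: P2@Q1 runs 5, rem=8, quantum used, demote→Q2. Q0=[] Q1=[P3,P4] Q2=[P1,P2]
t=18-20: P3@Q1 runs 2, rem=0, completes. Q0=[] Q1=[P4] Q2=[P1,P2]
t=20-25: P4@Q1 runs 5, rem=2, quantum used, demote→Q2. Q0=[] Q1=[] Q2=[P1,P2,P4]
t=25-29: P1@Q2 runs 4, rem=0, completes. Q0=[] Q1=[] Q2=[P2,P4]
t=29-37: P2@Q2 runs 8, rem=0, completes. Q0=[] Q1=[] Q2=[P4]
t=37-39: P4@Q2 runs 2, rem=0, completes. Q0=[] Q1=[] Q2=[]

Answer: P1(0-2) P2(2-4) P3(4-6) P4(6-8) P1(8-13) P2(13-18) P3(18-20) P4(20-25) P1(25-29) P2(29-37) P4(37-39)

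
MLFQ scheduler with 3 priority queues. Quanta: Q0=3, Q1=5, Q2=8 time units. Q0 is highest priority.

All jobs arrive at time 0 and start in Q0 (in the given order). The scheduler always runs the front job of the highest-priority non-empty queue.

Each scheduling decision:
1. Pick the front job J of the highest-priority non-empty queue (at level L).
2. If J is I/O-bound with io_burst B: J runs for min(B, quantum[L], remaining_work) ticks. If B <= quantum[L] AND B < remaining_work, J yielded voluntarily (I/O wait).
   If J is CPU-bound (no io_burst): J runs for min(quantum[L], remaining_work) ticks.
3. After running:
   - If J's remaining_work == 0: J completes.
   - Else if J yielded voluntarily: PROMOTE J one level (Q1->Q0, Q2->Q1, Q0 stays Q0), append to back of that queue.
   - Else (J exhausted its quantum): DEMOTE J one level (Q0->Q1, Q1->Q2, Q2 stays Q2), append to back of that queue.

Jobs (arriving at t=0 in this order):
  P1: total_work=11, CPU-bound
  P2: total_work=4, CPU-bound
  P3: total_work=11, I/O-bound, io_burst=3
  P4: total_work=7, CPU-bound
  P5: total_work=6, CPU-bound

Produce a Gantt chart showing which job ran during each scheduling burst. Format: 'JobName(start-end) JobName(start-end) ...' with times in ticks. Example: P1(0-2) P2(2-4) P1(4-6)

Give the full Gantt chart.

Answer: P1(0-3) P2(3-6) P3(6-9) P4(9-12) P5(12-15) P3(15-18) P3(18-21) P3(21-23) P1(23-28) P2(28-29) P4(29-33) P5(33-36) P1(36-39)

Derivation:
t=0-3: P1@Q0 runs 3, rem=8, quantum used, demote→Q1. Q0=[P2,P3,P4,P5] Q1=[P1] Q2=[]
t=3-6: P2@Q0 runs 3, rem=1, quantum used, demote→Q1. Q0=[P3,P4,P5] Q1=[P1,P2] Q2=[]
t=6-9: P3@Q0 runs 3, rem=8, I/O yield, promote→Q0. Q0=[P4,P5,P3] Q1=[P1,P2] Q2=[]
t=9-12: P4@Q0 runs 3, rem=4, quantum used, demote→Q1. Q0=[P5,P3] Q1=[P1,P2,P4] Q2=[]
t=12-15: P5@Q0 runs 3, rem=3, quantum used, demote→Q1. Q0=[P3] Q1=[P1,P2,P4,P5] Q2=[]
t=15-18: P3@Q0 runs 3, rem=5, I/O yield, promote→Q0. Q0=[P3] Q1=[P1,P2,P4,P5] Q2=[]
t=18-21: P3@Q0 runs 3, rem=2, I/O yield, promote→Q0. Q0=[P3] Q1=[P1,P2,P4,P5] Q2=[]
t=21-23: P3@Q0 runs 2, rem=0, completes. Q0=[] Q1=[P1,P2,P4,P5] Q2=[]
t=23-28: P1@Q1 runs 5, rem=3, quantum used, demote→Q2. Q0=[] Q1=[P2,P4,P5] Q2=[P1]
t=28-29: P2@Q1 runs 1, rem=0, completes. Q0=[] Q1=[P4,P5] Q2=[P1]
t=29-33: P4@Q1 runs 4, rem=0, completes. Q0=[] Q1=[P5] Q2=[P1]
t=33-36: P5@Q1 runs 3, rem=0, completes. Q0=[] Q1=[] Q2=[P1]
t=36-39: P1@Q2 runs 3, rem=0, completes. Q0=[] Q1=[] Q2=[]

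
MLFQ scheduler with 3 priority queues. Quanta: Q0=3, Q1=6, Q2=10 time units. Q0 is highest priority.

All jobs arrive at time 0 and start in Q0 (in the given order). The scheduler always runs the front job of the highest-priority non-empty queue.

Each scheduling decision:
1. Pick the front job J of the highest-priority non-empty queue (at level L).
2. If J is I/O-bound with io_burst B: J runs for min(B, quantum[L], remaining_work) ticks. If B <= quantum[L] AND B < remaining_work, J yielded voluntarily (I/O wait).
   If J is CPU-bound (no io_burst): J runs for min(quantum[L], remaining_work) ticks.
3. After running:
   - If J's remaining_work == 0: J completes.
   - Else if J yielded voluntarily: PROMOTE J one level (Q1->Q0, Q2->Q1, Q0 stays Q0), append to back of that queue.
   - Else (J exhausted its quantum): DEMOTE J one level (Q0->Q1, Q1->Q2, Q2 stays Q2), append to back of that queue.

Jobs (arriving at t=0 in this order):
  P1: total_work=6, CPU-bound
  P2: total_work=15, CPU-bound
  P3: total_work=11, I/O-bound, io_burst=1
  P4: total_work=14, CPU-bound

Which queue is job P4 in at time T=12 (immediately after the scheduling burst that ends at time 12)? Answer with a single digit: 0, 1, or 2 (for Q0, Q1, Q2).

t=0-3: P1@Q0 runs 3, rem=3, quantum used, demote→Q1. Q0=[P2,P3,P4] Q1=[P1] Q2=[]
t=3-6: P2@Q0 runs 3, rem=12, quantum used, demote→Q1. Q0=[P3,P4] Q1=[P1,P2] Q2=[]
t=6-7: P3@Q0 runs 1, rem=10, I/O yield, promote→Q0. Q0=[P4,P3] Q1=[P1,P2] Q2=[]
t=7-10: P4@Q0 runs 3, rem=11, quantum used, demote→Q1. Q0=[P3] Q1=[P1,P2,P4] Q2=[]
t=10-11: P3@Q0 runs 1, rem=9, I/O yield, promote→Q0. Q0=[P3] Q1=[P1,P2,P4] Q2=[]
t=11-12: P3@Q0 runs 1, rem=8, I/O yield, promote→Q0. Q0=[P3] Q1=[P1,P2,P4] Q2=[]
t=12-13: P3@Q0 runs 1, rem=7, I/O yield, promote→Q0. Q0=[P3] Q1=[P1,P2,P4] Q2=[]
t=13-14: P3@Q0 runs 1, rem=6, I/O yield, promote→Q0. Q0=[P3] Q1=[P1,P2,P4] Q2=[]
t=14-15: P3@Q0 runs 1, rem=5, I/O yield, promote→Q0. Q0=[P3] Q1=[P1,P2,P4] Q2=[]
t=15-16: P3@Q0 runs 1, rem=4, I/O yield, promote→Q0. Q0=[P3] Q1=[P1,P2,P4] Q2=[]
t=16-17: P3@Q0 runs 1, rem=3, I/O yield, promote→Q0. Q0=[P3] Q1=[P1,P2,P4] Q2=[]
t=17-18: P3@Q0 runs 1, rem=2, I/O yield, promote→Q0. Q0=[P3] Q1=[P1,P2,P4] Q2=[]
t=18-19: P3@Q0 runs 1, rem=1, I/O yield, promote→Q0. Q0=[P3] Q1=[P1,P2,P4] Q2=[]
t=19-20: P3@Q0 runs 1, rem=0, completes. Q0=[] Q1=[P1,P2,P4] Q2=[]
t=20-23: P1@Q1 runs 3, rem=0, completes. Q0=[] Q1=[P2,P4] Q2=[]
t=23-29: P2@Q1 runs 6, rem=6, quantum used, demote→Q2. Q0=[] Q1=[P4] Q2=[P2]
t=29-35: P4@Q1 runs 6, rem=5, quantum used, demote→Q2. Q0=[] Q1=[] Q2=[P2,P4]
t=35-41: P2@Q2 runs 6, rem=0, completes. Q0=[] Q1=[] Q2=[P4]
t=41-46: P4@Q2 runs 5, rem=0, completes. Q0=[] Q1=[] Q2=[]

Answer: 1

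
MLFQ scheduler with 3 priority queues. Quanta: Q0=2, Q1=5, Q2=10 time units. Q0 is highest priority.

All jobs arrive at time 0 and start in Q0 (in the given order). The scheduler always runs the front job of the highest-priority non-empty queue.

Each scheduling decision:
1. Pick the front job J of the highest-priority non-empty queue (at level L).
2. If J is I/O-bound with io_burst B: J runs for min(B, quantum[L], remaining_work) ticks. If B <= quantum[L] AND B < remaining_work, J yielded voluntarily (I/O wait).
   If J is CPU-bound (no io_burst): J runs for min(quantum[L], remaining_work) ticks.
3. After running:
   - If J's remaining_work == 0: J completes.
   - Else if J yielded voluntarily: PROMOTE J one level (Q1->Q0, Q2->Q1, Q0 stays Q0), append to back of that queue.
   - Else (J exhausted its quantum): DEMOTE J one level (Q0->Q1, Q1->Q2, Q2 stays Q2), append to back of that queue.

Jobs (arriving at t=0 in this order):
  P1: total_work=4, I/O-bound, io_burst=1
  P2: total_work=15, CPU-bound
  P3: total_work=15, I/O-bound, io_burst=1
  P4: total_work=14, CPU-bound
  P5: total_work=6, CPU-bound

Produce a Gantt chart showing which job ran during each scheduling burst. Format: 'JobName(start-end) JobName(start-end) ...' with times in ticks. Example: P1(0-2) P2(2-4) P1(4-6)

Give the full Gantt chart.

t=0-1: P1@Q0 runs 1, rem=3, I/O yield, promote→Q0. Q0=[P2,P3,P4,P5,P1] Q1=[] Q2=[]
t=1-3: P2@Q0 runs 2, rem=13, quantum used, demote→Q1. Q0=[P3,P4,P5,P1] Q1=[P2] Q2=[]
t=3-4: P3@Q0 runs 1, rem=14, I/O yield, promote→Q0. Q0=[P4,P5,P1,P3] Q1=[P2] Q2=[]
t=4-6: P4@Q0 runs 2, rem=12, quantum used, demote→Q1. Q0=[P5,P1,P3] Q1=[P2,P4] Q2=[]
t=6-8: P5@Q0 runs 2, rem=4, quantum used, demote→Q1. Q0=[P1,P3] Q1=[P2,P4,P5] Q2=[]
t=8-9: P1@Q0 runs 1, rem=2, I/O yield, promote→Q0. Q0=[P3,P1] Q1=[P2,P4,P5] Q2=[]
t=9-10: P3@Q0 runs 1, rem=13, I/O yield, promote→Q0. Q0=[P1,P3] Q1=[P2,P4,P5] Q2=[]
t=10-11: P1@Q0 runs 1, rem=1, I/O yield, promote→Q0. Q0=[P3,P1] Q1=[P2,P4,P5] Q2=[]
t=11-12: P3@Q0 runs 1, rem=12, I/O yield, promote→Q0. Q0=[P1,P3] Q1=[P2,P4,P5] Q2=[]
t=12-13: P1@Q0 runs 1, rem=0, completes. Q0=[P3] Q1=[P2,P4,P5] Q2=[]
t=13-14: P3@Q0 runs 1, rem=11, I/O yield, promote→Q0. Q0=[P3] Q1=[P2,P4,P5] Q2=[]
t=14-15: P3@Q0 runs 1, rem=10, I/O yield, promote→Q0. Q0=[P3] Q1=[P2,P4,P5] Q2=[]
t=15-16: P3@Q0 runs 1, rem=9, I/O yield, promote→Q0. Q0=[P3] Q1=[P2,P4,P5] Q2=[]
t=16-17: P3@Q0 runs 1, rem=8, I/O yield, promote→Q0. Q0=[P3] Q1=[P2,P4,P5] Q2=[]
t=17-18: P3@Q0 runs 1, rem=7, I/O yield, promote→Q0. Q0=[P3] Q1=[P2,P4,P5] Q2=[]
t=18-19: P3@Q0 runs 1, rem=6, I/O yield, promote→Q0. Q0=[P3] Q1=[P2,P4,P5] Q2=[]
t=19-20: P3@Q0 runs 1, rem=5, I/O yield, promote→Q0. Q0=[P3] Q1=[P2,P4,P5] Q2=[]
t=20-21: P3@Q0 runs 1, rem=4, I/O yield, promote→Q0. Q0=[P3] Q1=[P2,P4,P5] Q2=[]
t=21-22: P3@Q0 runs 1, rem=3, I/O yield, promote→Q0. Q0=[P3] Q1=[P2,P4,P5] Q2=[]
t=22-23: P3@Q0 runs 1, rem=2, I/O yield, promote→Q0. Q0=[P3] Q1=[P2,P4,P5] Q2=[]
t=23-24: P3@Q0 runs 1, rem=1, I/O yield, promote→Q0. Q0=[P3] Q1=[P2,P4,P5] Q2=[]
t=24-25: P3@Q0 runs 1, rem=0, completes. Q0=[] Q1=[P2,P4,P5] Q2=[]
t=25-30: P2@Q1 runs 5, rem=8, quantum used, demote→Q2. Q0=[] Q1=[P4,P5] Q2=[P2]
t=30-35: P4@Q1 runs 5, rem=7, quantum used, demote→Q2. Q0=[] Q1=[P5] Q2=[P2,P4]
t=35-39: P5@Q1 runs 4, rem=0, completes. Q0=[] Q1=[] Q2=[P2,P4]
t=39-47: P2@Q2 runs 8, rem=0, completes. Q0=[] Q1=[] Q2=[P4]
t=47-54: P4@Q2 runs 7, rem=0, completes. Q0=[] Q1=[] Q2=[]

Answer: P1(0-1) P2(1-3) P3(3-4) P4(4-6) P5(6-8) P1(8-9) P3(9-10) P1(10-11) P3(11-12) P1(12-13) P3(13-14) P3(14-15) P3(15-16) P3(16-17) P3(17-18) P3(18-19) P3(19-20) P3(20-21) P3(21-22) P3(22-23) P3(23-24) P3(24-25) P2(25-30) P4(30-35) P5(35-39) P2(39-47) P4(47-54)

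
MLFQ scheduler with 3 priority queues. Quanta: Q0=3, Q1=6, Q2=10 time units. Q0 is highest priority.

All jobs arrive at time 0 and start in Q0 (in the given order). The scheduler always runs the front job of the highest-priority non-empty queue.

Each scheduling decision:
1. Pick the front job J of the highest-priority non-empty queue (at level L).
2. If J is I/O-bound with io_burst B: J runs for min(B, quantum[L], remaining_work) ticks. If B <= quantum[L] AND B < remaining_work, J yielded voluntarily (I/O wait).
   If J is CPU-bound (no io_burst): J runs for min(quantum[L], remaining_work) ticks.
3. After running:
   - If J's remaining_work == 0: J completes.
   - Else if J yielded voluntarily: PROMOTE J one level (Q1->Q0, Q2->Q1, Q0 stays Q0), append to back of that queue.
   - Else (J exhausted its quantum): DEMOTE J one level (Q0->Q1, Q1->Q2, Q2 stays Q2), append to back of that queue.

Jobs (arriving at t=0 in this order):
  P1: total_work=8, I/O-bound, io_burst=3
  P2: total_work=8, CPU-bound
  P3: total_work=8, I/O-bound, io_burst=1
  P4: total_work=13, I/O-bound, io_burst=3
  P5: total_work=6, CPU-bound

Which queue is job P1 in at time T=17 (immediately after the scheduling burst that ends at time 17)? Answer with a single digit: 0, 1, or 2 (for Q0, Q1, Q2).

t=0-3: P1@Q0 runs 3, rem=5, I/O yield, promote→Q0. Q0=[P2,P3,P4,P5,P1] Q1=[] Q2=[]
t=3-6: P2@Q0 runs 3, rem=5, quantum used, demote→Q1. Q0=[P3,P4,P5,P1] Q1=[P2] Q2=[]
t=6-7: P3@Q0 runs 1, rem=7, I/O yield, promote→Q0. Q0=[P4,P5,P1,P3] Q1=[P2] Q2=[]
t=7-10: P4@Q0 runs 3, rem=10, I/O yield, promote→Q0. Q0=[P5,P1,P3,P4] Q1=[P2] Q2=[]
t=10-13: P5@Q0 runs 3, rem=3, quantum used, demote→Q1. Q0=[P1,P3,P4] Q1=[P2,P5] Q2=[]
t=13-16: P1@Q0 runs 3, rem=2, I/O yield, promote→Q0. Q0=[P3,P4,P1] Q1=[P2,P5] Q2=[]
t=16-17: P3@Q0 runs 1, rem=6, I/O yield, promote→Q0. Q0=[P4,P1,P3] Q1=[P2,P5] Q2=[]
t=17-20: P4@Q0 runs 3, rem=7, I/O yield, promote→Q0. Q0=[P1,P3,P4] Q1=[P2,P5] Q2=[]
t=20-22: P1@Q0 runs 2, rem=0, completes. Q0=[P3,P4] Q1=[P2,P5] Q2=[]
t=22-23: P3@Q0 runs 1, rem=5, I/O yield, promote→Q0. Q0=[P4,P3] Q1=[P2,P5] Q2=[]
t=23-26: P4@Q0 runs 3, rem=4, I/O yield, promote→Q0. Q0=[P3,P4] Q1=[P2,P5] Q2=[]
t=26-27: P3@Q0 runs 1, rem=4, I/O yield, promote→Q0. Q0=[P4,P3] Q1=[P2,P5] Q2=[]
t=27-30: P4@Q0 runs 3, rem=1, I/O yield, promote→Q0. Q0=[P3,P4] Q1=[P2,P5] Q2=[]
t=30-31: P3@Q0 runs 1, rem=3, I/O yield, promote→Q0. Q0=[P4,P3] Q1=[P2,P5] Q2=[]
t=31-32: P4@Q0 runs 1, rem=0, completes. Q0=[P3] Q1=[P2,P5] Q2=[]
t=32-33: P3@Q0 runs 1, rem=2, I/O yield, promote→Q0. Q0=[P3] Q1=[P2,P5] Q2=[]
t=33-34: P3@Q0 runs 1, rem=1, I/O yield, promote→Q0. Q0=[P3] Q1=[P2,P5] Q2=[]
t=34-35: P3@Q0 runs 1, rem=0, completes. Q0=[] Q1=[P2,P5] Q2=[]
t=35-40: P2@Q1 runs 5, rem=0, completes. Q0=[] Q1=[P5] Q2=[]
t=40-43: P5@Q1 runs 3, rem=0, completes. Q0=[] Q1=[] Q2=[]

Answer: 0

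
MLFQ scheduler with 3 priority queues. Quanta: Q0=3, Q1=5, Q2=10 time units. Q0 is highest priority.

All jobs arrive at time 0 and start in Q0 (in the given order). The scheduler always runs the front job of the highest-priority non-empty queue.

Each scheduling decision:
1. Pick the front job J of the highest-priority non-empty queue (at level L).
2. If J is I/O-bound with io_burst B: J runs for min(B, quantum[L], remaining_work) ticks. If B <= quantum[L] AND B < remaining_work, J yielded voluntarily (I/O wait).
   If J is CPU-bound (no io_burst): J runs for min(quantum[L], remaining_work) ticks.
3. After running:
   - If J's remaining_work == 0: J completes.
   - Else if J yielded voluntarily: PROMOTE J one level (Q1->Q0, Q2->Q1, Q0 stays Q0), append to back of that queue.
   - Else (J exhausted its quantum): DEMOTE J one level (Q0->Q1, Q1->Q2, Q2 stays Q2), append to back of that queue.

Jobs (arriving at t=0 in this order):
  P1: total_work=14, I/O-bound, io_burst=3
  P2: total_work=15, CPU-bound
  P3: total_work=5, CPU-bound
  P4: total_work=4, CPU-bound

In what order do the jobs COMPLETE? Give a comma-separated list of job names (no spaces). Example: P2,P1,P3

Answer: P1,P3,P4,P2

Derivation:
t=0-3: P1@Q0 runs 3, rem=11, I/O yield, promote→Q0. Q0=[P2,P3,P4,P1] Q1=[] Q2=[]
t=3-6: P2@Q0 runs 3, rem=12, quantum used, demote→Q1. Q0=[P3,P4,P1] Q1=[P2] Q2=[]
t=6-9: P3@Q0 runs 3, rem=2, quantum used, demote→Q1. Q0=[P4,P1] Q1=[P2,P3] Q2=[]
t=9-12: P4@Q0 runs 3, rem=1, quantum used, demote→Q1. Q0=[P1] Q1=[P2,P3,P4] Q2=[]
t=12-15: P1@Q0 runs 3, rem=8, I/O yield, promote→Q0. Q0=[P1] Q1=[P2,P3,P4] Q2=[]
t=15-18: P1@Q0 runs 3, rem=5, I/O yield, promote→Q0. Q0=[P1] Q1=[P2,P3,P4] Q2=[]
t=18-21: P1@Q0 runs 3, rem=2, I/O yield, promote→Q0. Q0=[P1] Q1=[P2,P3,P4] Q2=[]
t=21-23: P1@Q0 runs 2, rem=0, completes. Q0=[] Q1=[P2,P3,P4] Q2=[]
t=23-28: P2@Q1 runs 5, rem=7, quantum used, demote→Q2. Q0=[] Q1=[P3,P4] Q2=[P2]
t=28-30: P3@Q1 runs 2, rem=0, completes. Q0=[] Q1=[P4] Q2=[P2]
t=30-31: P4@Q1 runs 1, rem=0, completes. Q0=[] Q1=[] Q2=[P2]
t=31-38: P2@Q2 runs 7, rem=0, completes. Q0=[] Q1=[] Q2=[]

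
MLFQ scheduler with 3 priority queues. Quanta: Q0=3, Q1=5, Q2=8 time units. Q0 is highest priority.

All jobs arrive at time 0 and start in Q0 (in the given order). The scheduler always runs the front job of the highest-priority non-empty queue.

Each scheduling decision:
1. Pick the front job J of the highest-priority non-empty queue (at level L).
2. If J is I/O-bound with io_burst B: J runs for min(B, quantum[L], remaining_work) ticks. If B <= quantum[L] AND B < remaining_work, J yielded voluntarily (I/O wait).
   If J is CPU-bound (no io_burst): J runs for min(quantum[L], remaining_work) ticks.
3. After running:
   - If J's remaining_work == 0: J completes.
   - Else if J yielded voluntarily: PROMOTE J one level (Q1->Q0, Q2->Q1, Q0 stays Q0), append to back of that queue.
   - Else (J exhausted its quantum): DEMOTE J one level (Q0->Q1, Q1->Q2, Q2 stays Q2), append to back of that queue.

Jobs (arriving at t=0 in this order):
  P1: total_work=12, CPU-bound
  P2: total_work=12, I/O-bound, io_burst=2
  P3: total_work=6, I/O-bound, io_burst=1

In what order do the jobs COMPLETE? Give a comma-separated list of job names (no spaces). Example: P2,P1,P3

Answer: P2,P3,P1

Derivation:
t=0-3: P1@Q0 runs 3, rem=9, quantum used, demote→Q1. Q0=[P2,P3] Q1=[P1] Q2=[]
t=3-5: P2@Q0 runs 2, rem=10, I/O yield, promote→Q0. Q0=[P3,P2] Q1=[P1] Q2=[]
t=5-6: P3@Q0 runs 1, rem=5, I/O yield, promote→Q0. Q0=[P2,P3] Q1=[P1] Q2=[]
t=6-8: P2@Q0 runs 2, rem=8, I/O yield, promote→Q0. Q0=[P3,P2] Q1=[P1] Q2=[]
t=8-9: P3@Q0 runs 1, rem=4, I/O yield, promote→Q0. Q0=[P2,P3] Q1=[P1] Q2=[]
t=9-11: P2@Q0 runs 2, rem=6, I/O yield, promote→Q0. Q0=[P3,P2] Q1=[P1] Q2=[]
t=11-12: P3@Q0 runs 1, rem=3, I/O yield, promote→Q0. Q0=[P2,P3] Q1=[P1] Q2=[]
t=12-14: P2@Q0 runs 2, rem=4, I/O yield, promote→Q0. Q0=[P3,P2] Q1=[P1] Q2=[]
t=14-15: P3@Q0 runs 1, rem=2, I/O yield, promote→Q0. Q0=[P2,P3] Q1=[P1] Q2=[]
t=15-17: P2@Q0 runs 2, rem=2, I/O yield, promote→Q0. Q0=[P3,P2] Q1=[P1] Q2=[]
t=17-18: P3@Q0 runs 1, rem=1, I/O yield, promote→Q0. Q0=[P2,P3] Q1=[P1] Q2=[]
t=18-20: P2@Q0 runs 2, rem=0, completes. Q0=[P3] Q1=[P1] Q2=[]
t=20-21: P3@Q0 runs 1, rem=0, completes. Q0=[] Q1=[P1] Q2=[]
t=21-26: P1@Q1 runs 5, rem=4, quantum used, demote→Q2. Q0=[] Q1=[] Q2=[P1]
t=26-30: P1@Q2 runs 4, rem=0, completes. Q0=[] Q1=[] Q2=[]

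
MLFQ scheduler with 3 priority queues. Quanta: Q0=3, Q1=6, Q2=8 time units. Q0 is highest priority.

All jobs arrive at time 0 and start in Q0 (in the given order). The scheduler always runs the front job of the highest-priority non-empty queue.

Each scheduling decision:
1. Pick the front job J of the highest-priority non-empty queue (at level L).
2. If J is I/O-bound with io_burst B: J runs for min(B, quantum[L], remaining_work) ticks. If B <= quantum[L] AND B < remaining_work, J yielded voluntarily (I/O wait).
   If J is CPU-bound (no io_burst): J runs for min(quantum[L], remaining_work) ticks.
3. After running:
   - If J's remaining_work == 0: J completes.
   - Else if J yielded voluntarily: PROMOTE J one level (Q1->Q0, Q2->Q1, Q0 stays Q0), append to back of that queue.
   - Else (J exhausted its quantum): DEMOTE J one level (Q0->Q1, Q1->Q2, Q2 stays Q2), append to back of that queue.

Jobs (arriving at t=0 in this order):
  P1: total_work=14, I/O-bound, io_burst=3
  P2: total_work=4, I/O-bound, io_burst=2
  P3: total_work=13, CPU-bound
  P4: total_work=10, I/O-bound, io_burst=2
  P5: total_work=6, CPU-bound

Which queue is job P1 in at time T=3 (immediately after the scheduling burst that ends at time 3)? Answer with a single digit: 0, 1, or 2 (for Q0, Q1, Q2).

Answer: 0

Derivation:
t=0-3: P1@Q0 runs 3, rem=11, I/O yield, promote→Q0. Q0=[P2,P3,P4,P5,P1] Q1=[] Q2=[]
t=3-5: P2@Q0 runs 2, rem=2, I/O yield, promote→Q0. Q0=[P3,P4,P5,P1,P2] Q1=[] Q2=[]
t=5-8: P3@Q0 runs 3, rem=10, quantum used, demote→Q1. Q0=[P4,P5,P1,P2] Q1=[P3] Q2=[]
t=8-10: P4@Q0 runs 2, rem=8, I/O yield, promote→Q0. Q0=[P5,P1,P2,P4] Q1=[P3] Q2=[]
t=10-13: P5@Q0 runs 3, rem=3, quantum used, demote→Q1. Q0=[P1,P2,P4] Q1=[P3,P5] Q2=[]
t=13-16: P1@Q0 runs 3, rem=8, I/O yield, promote→Q0. Q0=[P2,P4,P1] Q1=[P3,P5] Q2=[]
t=16-18: P2@Q0 runs 2, rem=0, completes. Q0=[P4,P1] Q1=[P3,P5] Q2=[]
t=18-20: P4@Q0 runs 2, rem=6, I/O yield, promote→Q0. Q0=[P1,P4] Q1=[P3,P5] Q2=[]
t=20-23: P1@Q0 runs 3, rem=5, I/O yield, promote→Q0. Q0=[P4,P1] Q1=[P3,P5] Q2=[]
t=23-25: P4@Q0 runs 2, rem=4, I/O yield, promote→Q0. Q0=[P1,P4] Q1=[P3,P5] Q2=[]
t=25-28: P1@Q0 runs 3, rem=2, I/O yield, promote→Q0. Q0=[P4,P1] Q1=[P3,P5] Q2=[]
t=28-30: P4@Q0 runs 2, rem=2, I/O yield, promote→Q0. Q0=[P1,P4] Q1=[P3,P5] Q2=[]
t=30-32: P1@Q0 runs 2, rem=0, completes. Q0=[P4] Q1=[P3,P5] Q2=[]
t=32-34: P4@Q0 runs 2, rem=0, completes. Q0=[] Q1=[P3,P5] Q2=[]
t=34-40: P3@Q1 runs 6, rem=4, quantum used, demote→Q2. Q0=[] Q1=[P5] Q2=[P3]
t=40-43: P5@Q1 runs 3, rem=0, completes. Q0=[] Q1=[] Q2=[P3]
t=43-47: P3@Q2 runs 4, rem=0, completes. Q0=[] Q1=[] Q2=[]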